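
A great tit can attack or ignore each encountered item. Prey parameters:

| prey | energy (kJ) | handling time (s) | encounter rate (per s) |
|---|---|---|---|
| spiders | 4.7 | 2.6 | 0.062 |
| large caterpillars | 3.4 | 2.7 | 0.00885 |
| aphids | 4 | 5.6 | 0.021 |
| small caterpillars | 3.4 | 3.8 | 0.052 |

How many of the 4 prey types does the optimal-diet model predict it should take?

Profitabilities (E/h, kJ/s): spiders 1.81, large caterpillars 1.26, small caterpillars 0.895, aphids 0.714. Add prey in this order while the next type's profitability exceeds the intake rate on those already taken.
Rate on top 1: 0.2509. large caterpillars: 1.26 > 0.2509 → include.
Rate on top 2: 0.2713. small caterpillars: 0.895 > 0.2713 → include.
Rate on top 3: 0.3604. aphids: 0.714 > 0.3604 → include.
Optimal diet: spiders, large caterpillars, small caterpillars, aphids — 4 of 4 types.

4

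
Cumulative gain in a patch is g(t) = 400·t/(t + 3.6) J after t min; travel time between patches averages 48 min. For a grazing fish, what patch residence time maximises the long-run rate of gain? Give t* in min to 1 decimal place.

13.1 min

Optimal t* satisfies g'(t*) = g(t*)/(T + t*).
g'(t) = 400·3.6/(t + 3.6)². Setting 400·3.6/(t+3.6)² = 400t/[(t+3.6)(48+t)] gives 3.6(48+t) = t(t+3.6), so t² = 3.6×48 = 172.8.
t* = √172.8 = 13.15 min.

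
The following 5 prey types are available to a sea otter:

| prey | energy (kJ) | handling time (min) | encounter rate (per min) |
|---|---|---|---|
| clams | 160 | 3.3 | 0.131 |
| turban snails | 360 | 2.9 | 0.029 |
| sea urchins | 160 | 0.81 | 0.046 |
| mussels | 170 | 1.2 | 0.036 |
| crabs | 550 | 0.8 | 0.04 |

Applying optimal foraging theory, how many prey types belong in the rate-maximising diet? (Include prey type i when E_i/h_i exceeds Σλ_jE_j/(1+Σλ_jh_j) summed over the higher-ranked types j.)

E/h in descending order: crabs 688, sea urchins 198, mussels 142, turban snails 124, clams 48.5 kJ/min. The optimal diet is the largest prefix of this list for which every included type satisfies E_i/h_i > R on the types above it.
Rate on top 1: 21.32. sea urchins: 198 > 21.32 → include.
Rate on top 2: 27.46. mussels: 142 > 27.46 → include.
Rate on top 3: 31.89. turban snails: 124 > 31.89 → include.
Rate on top 4: 38.38. clams: 48.5 > 38.38 → include.
Optimal diet: crabs, sea urchins, mussels, turban snails, clams — 5 of 5 types.

5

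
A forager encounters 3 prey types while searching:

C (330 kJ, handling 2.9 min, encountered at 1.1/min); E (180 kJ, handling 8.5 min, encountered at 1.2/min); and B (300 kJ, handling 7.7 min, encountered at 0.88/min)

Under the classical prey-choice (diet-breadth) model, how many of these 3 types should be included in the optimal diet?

E/h in descending order: C 114, B 39, E 21.2 kJ/min. The optimal diet is the largest prefix of this list for which every included type satisfies E_i/h_i > R on the types above it.
Rate on top 1: 86.63. B: 39 < 86.63 → exclude; stop.
Optimal diet: C — 1 of 3 types.

1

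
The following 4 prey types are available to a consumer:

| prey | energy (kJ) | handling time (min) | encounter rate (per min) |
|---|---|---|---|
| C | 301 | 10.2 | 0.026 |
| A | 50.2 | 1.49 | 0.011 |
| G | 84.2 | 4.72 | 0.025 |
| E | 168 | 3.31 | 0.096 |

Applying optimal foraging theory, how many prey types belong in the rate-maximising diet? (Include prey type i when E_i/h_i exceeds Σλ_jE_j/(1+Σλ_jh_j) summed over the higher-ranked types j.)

Profitabilities (E/h, kJ/min): E 50.8, A 33.7, C 29.5, G 17.8. Add prey in this order while the next type's profitability exceeds the intake rate on those already taken.
Rate on top 1: 12.24. A: 33.7 > 12.24 → include.
Rate on top 2: 12.5. C: 29.5 > 12.5 → include.
Rate on top 3: 15.32. G: 17.8 > 15.32 → include.
Optimal diet: E, A, C, G — 4 of 4 types.

4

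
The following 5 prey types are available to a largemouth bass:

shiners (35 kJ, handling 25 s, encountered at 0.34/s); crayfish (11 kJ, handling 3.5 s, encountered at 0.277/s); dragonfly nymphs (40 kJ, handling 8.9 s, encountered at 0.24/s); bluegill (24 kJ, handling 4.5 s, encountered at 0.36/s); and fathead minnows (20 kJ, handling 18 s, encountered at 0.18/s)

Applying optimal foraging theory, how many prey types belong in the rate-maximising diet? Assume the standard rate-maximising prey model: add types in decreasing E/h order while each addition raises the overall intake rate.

2

Profitabilities (E/h, kJ/s): bluegill 5.33, dragonfly nymphs 4.49, crayfish 3.14, shiners 1.4, fathead minnows 1.11. Add prey in this order while the next type's profitability exceeds the intake rate on those already taken.
Rate on top 1: 3.298. dragonfly nymphs: 4.49 > 3.298 → include.
Rate on top 2: 3.835. crayfish: 3.14 < 3.835 → exclude; stop.
Optimal diet: bluegill, dragonfly nymphs — 2 of 5 types.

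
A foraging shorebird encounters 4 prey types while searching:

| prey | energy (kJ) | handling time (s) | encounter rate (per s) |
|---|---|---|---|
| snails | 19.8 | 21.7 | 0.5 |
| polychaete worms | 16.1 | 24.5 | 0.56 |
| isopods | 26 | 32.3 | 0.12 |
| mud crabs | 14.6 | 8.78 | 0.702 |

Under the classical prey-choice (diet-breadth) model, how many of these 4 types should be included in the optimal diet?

E/h in descending order: mud crabs 1.66, snails 0.912, isopods 0.805, polychaete worms 0.657 kJ/s. The optimal diet is the largest prefix of this list for which every included type satisfies E_i/h_i > R on the types above it.
Rate on top 1: 1.431. snails: 0.912 < 1.431 → exclude; stop.
Optimal diet: mud crabs — 1 of 4 types.

1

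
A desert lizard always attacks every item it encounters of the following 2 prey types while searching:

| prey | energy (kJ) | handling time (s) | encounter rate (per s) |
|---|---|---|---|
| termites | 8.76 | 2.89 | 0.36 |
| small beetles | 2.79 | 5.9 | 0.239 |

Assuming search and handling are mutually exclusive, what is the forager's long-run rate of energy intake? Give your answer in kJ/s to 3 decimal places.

R = Σλ_iE_i / (1 + Σλ_ih_i)
Numerator: 0.36×8.76 + 0.239×2.79 = 3.82
Denominator: 1 + 0.36×2.89 + 0.239×5.9 = 3.45
R = 3.82/3.45 = 1.107 kJ/s

1.107 kJ/s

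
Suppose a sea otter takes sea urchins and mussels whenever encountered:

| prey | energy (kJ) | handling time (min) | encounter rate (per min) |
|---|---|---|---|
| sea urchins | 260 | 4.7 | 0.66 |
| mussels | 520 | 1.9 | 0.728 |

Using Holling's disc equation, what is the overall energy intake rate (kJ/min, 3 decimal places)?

100.299 kJ/min

R = (0.66×260 + 0.728×520) / (1 + 0.66×4.7 + 0.728×1.9) = 550.2/5.485 = 100.3 kJ/min.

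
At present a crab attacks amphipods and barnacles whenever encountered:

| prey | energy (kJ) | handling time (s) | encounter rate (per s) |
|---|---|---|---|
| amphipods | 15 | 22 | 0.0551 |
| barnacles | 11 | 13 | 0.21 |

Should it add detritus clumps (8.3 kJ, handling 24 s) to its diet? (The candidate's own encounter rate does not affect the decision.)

On amphipods and barnacles alone, R = ΣλE/(1+Σλh) = 3.136/4.942 = 0.6346 kJ/s.
detritus clumps: E/h = 8.3/24 = 0.3458 kJ/s.
Since 0.3458 < R, time spent handling detritus clumps is better spent searching.

No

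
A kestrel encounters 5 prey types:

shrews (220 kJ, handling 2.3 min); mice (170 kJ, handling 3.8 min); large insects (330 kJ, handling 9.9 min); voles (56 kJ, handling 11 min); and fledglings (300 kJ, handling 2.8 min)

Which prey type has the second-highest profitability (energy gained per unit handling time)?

Profitability E/h (kJ/min): shrews = 220/2.3 = 95.7, mice = 170/3.8 = 44.7, large insects = 330/9.9 = 33.3, voles = 56/11 = 5.09, fledglings = 300/2.8 = 107.
Ranked: fledglings > shrews > mice > large insects > voles.

shrews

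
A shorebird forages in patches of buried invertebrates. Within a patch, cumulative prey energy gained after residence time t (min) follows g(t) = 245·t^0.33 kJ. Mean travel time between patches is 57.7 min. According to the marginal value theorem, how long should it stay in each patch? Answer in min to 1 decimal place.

28.4 min

By the marginal value theorem, leave when the instantaneous gain rate g'(t) equals the habitat-wide average g(t)/(T + t).
g'(t) = 0.33·245·t^-0.67. Setting 0.33·245·t^-0.67 = 245·t^0.33/(57.7+t) gives 0.33(57.7+t) = t, so 0.67·t = 0.33×57.7.
t* = 0.33×57.7/0.67 = 28.42 min.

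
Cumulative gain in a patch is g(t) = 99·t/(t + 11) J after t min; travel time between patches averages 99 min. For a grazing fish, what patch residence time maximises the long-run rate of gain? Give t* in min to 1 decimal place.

Optimal t* satisfies g'(t*) = g(t*)/(T + t*).
g'(t) = 99·11/(t + 11)². Setting 99·11/(t+11)² = 99t/[(t+11)(99+t)] gives 11(99+t) = t(t+11), so t² = 11×99 = 1089.
t* = √1089 = 33 min.

33.0 min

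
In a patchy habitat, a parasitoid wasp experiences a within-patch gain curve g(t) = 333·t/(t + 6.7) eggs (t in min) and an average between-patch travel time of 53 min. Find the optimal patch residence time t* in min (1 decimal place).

Maximise g(t)/(T+t): set derivative to zero → g'(t)(T+t) = g(t).
g'(t) = 333·6.7/(t + 6.7)². Setting 333·6.7/(t+6.7)² = 333t/[(t+6.7)(53+t)] gives 6.7(53+t) = t(t+6.7), so t² = 6.7×53 = 355.1.
t* = √355.1 = 18.84 min.

18.8 min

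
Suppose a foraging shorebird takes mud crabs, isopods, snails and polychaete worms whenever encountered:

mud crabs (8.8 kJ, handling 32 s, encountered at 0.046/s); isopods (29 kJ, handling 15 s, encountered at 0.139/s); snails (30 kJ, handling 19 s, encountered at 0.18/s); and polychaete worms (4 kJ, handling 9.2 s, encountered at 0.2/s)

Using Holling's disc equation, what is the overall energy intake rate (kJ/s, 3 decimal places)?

1.083 kJ/s

R = (0.046×8.8 + 0.139×29 + 0.18×30 + 0.2×4) / (1 + 0.046×32 + 0.139×15 + 0.18×19 + 0.2×9.2) = 10.64/9.817 = 1.083 kJ/s.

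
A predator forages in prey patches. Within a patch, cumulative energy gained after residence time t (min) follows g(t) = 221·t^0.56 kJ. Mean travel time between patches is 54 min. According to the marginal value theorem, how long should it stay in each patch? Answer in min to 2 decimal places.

Maximise g(t)/(T+t): set derivative to zero → g'(t)(T+t) = g(t).
g'(t) = 0.56·221·t^-0.44. Setting 0.56·221·t^-0.44 = 221·t^0.56/(54+t) gives 0.56(54+t) = t, so 0.44·t = 0.56×54.
t* = 0.56×54/0.44 = 68.73 min.

68.73 min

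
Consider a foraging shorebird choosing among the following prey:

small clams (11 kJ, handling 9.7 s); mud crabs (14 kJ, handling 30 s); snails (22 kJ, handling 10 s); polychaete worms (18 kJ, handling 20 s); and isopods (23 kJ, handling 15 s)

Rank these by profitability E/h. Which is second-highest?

Profitability E/h (kJ/s): small clams = 11/9.7 = 1.13, mud crabs = 14/30 = 0.467, snails = 22/10 = 2.2, polychaete worms = 18/20 = 0.9, isopods = 23/15 = 1.53.
Ranked: snails > isopods > small clams > polychaete worms > mud crabs.

isopods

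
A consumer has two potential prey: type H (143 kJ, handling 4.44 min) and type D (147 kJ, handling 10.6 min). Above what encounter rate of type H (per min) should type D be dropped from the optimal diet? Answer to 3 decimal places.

0.170 per min

At the threshold, the rate on type H alone equals the profitability of type D: λ·143/(1 + λ·4.44) = 147/10.6 = 13.87.
Rearranging, λ(143 − 13.87×4.44) = 13.87, so λ = 13.87/81.43 = 0.1703 per min.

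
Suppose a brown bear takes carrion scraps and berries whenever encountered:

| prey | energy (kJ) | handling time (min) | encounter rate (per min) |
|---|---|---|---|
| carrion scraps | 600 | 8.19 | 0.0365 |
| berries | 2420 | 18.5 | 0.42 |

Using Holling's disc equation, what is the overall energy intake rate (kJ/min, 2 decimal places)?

114.49 kJ/min

R = Σλ_iE_i / (1 + Σλ_ih_i)
Numerator: 0.0365×600 + 0.42×2420 = 1038
Denominator: 1 + 0.0365×8.19 + 0.42×18.5 = 9.069
R = 1038/9.069 = 114.5 kJ/min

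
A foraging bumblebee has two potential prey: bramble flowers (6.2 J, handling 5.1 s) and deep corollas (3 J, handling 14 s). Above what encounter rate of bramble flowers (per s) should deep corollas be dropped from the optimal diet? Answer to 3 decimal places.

0.042 per s

At the threshold, the rate on bramble flowers alone equals the profitability of deep corollas: λ·6.2/(1 + λ·5.1) = 3/14 = 0.2143.
Rearranging, λ(6.2 − 0.2143×5.1) = 0.2143, so λ = 0.2143/5.107 = 0.04196 per s.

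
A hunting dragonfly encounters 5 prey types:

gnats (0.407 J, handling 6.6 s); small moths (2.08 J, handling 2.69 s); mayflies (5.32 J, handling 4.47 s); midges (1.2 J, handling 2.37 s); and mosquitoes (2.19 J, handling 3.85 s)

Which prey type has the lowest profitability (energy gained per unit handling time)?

In descending order of E/h:
mayflies: 5.32/4.47 = 1.19 J/s
small moths: 2.08/2.69 = 0.773 J/s
mosquitoes: 2.19/3.85 = 0.569 J/s
midges: 1.2/2.37 = 0.506 J/s
gnats: 0.407/6.6 = 0.0617 J/s

gnats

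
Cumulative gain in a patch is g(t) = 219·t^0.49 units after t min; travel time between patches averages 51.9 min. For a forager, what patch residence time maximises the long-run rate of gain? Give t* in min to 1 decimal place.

Optimal t* satisfies g'(t*) = g(t*)/(T + t*).
g'(t) = 0.49·219·t^-0.51. Setting 0.49·219·t^-0.51 = 219·t^0.49/(51.9+t) gives 0.49(51.9+t) = t, so 0.51·t = 0.49×51.9.
t* = 0.49×51.9/0.51 = 49.86 min.

49.9 min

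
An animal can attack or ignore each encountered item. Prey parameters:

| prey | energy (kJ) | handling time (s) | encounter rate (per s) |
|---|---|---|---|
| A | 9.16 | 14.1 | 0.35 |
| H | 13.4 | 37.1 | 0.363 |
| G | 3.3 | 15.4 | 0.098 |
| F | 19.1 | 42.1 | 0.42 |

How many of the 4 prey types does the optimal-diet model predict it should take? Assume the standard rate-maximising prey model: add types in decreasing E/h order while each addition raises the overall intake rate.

1

Profitabilities (E/h, kJ/s): A 0.65, F 0.454, H 0.361, G 0.214. Add prey in this order while the next type's profitability exceeds the intake rate on those already taken.
Rate on top 1: 0.5402. F: 0.454 < 0.5402 → exclude; stop.
Optimal diet: A — 1 of 4 types.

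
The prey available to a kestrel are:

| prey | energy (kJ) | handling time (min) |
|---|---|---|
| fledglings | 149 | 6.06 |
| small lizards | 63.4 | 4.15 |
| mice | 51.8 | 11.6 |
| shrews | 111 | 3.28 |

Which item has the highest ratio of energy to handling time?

shrews

In descending order of E/h:
shrews: 111/3.28 = 33.8 kJ/min
fledglings: 149/6.06 = 24.6 kJ/min
small lizards: 63.4/4.15 = 15.3 kJ/min
mice: 51.8/11.6 = 4.47 kJ/min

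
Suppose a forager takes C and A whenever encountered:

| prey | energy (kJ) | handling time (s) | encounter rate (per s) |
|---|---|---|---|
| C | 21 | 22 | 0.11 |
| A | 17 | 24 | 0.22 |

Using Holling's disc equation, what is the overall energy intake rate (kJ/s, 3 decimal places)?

0.695 kJ/s

Energy encountered per unit search time: 0.11×21 + 0.22×17 = 6.05 kJ/s.
Handling time per unit search time: 0.11×22 + 0.22×24 = 7.7.
Rate = 6.05/(1 + 7.7) = 0.6954 kJ/s.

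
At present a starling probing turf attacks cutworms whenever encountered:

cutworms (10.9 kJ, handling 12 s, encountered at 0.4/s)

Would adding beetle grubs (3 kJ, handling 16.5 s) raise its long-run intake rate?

Current rate: (0.4×10.9)/(1 + 0.4×12) = 0.7517 kJ/s.
beetle grubs: E/h = 3/16.5 = 0.1818 kJ/s.
Since 0.1818 < R, time spent handling beetle grubs is better spent searching.

No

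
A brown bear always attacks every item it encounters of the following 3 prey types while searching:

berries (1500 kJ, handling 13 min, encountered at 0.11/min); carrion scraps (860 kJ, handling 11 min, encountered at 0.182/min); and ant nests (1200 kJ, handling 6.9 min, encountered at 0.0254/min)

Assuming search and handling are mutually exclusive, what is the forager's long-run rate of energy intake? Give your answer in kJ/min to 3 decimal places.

76.401 kJ/min

R = (0.11×1500 + 0.182×860 + 0.0254×1200) / (1 + 0.11×13 + 0.182×11 + 0.0254×6.9) = 352/4.607 = 76.4 kJ/min.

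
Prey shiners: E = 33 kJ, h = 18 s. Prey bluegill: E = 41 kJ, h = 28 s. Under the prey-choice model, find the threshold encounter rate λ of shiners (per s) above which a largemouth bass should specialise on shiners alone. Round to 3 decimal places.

The zero-one rule: include bluegill iff E₂/h₂ > λE₁/(1+λh₁). Equality gives the switch point.
λE₁h₂ = E₂ + λE₂h₁ ⇒ λ = E₂/(E₁h₂ − E₂h₁) = 41/(924 − 738) = 0.2204 per s.

0.220 per s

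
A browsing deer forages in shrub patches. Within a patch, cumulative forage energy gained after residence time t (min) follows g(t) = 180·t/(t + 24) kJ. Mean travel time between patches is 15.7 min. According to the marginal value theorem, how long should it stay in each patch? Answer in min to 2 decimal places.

By the marginal value theorem, leave when the instantaneous gain rate g'(t) equals the habitat-wide average g(t)/(T + t).
g'(t) = 180·24/(t + 24)². Setting 180·24/(t+24)² = 180t/[(t+24)(15.7+t)] gives 24(15.7+t) = t(t+24), so t² = 24×15.7 = 376.8.
t* = √376.8 = 19.41 min.

19.41 min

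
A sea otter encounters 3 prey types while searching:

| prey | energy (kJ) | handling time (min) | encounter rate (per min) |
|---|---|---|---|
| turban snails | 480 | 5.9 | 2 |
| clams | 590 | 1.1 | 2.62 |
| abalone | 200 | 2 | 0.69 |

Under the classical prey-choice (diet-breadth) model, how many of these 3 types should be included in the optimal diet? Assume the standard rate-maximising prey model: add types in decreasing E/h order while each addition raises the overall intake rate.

1

E/h in descending order: clams 536, abalone 100, turban snails 81.4 kJ/min. The optimal diet is the largest prefix of this list for which every included type satisfies E_i/h_i > R on the types above it.
Rate on top 1: 398.2. abalone: 100 < 398.2 → exclude; stop.
Optimal diet: clams — 1 of 3 types.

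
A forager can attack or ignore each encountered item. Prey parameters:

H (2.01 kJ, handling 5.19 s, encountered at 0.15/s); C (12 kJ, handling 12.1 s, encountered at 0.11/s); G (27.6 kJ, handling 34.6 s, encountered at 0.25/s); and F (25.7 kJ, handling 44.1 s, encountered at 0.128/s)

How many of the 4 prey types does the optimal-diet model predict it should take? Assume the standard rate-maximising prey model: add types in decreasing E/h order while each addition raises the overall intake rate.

Profitabilities (E/h, kJ/s): C 0.992, G 0.798, F 0.583, H 0.387. Add prey in this order while the next type's profitability exceeds the intake rate on those already taken.
Rate on top 1: 0.5663. G: 0.798 > 0.5663 → include.
Rate on top 2: 0.7486. F: 0.583 < 0.7486 → exclude; stop.
Optimal diet: C, G — 2 of 4 types.

2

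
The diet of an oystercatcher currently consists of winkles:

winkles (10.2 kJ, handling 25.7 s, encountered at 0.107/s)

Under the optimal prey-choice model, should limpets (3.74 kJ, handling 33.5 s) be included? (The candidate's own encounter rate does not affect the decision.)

No

Intake rate on the current diet: R = (0.107×10.2) / (1 + 0.107×25.7) = 1.091/3.75 = 0.291 kJ/s.
Profitability of limpets: 3.74/33.5 = 0.1116 kJ/s.
0.1116 < 0.291, so adding limpets would lower the average — exclude it.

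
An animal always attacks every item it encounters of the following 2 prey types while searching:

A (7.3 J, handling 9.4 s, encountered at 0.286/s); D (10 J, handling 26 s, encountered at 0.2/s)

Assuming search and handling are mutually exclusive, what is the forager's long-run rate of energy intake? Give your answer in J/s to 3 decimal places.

0.460 J/s

R = (0.286×7.3 + 0.2×10) / (1 + 0.286×9.4 + 0.2×26) = 4.088/8.888 = 0.4599 J/s.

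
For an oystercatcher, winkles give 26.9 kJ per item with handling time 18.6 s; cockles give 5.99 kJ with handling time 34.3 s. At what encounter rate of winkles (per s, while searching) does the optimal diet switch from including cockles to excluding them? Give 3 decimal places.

The zero-one rule: include cockles iff E₂/h₂ > λE₁/(1+λh₁). Equality gives the switch point.
λE₁h₂ = E₂ + λE₂h₁ ⇒ λ = E₂/(E₁h₂ − E₂h₁) = 5.99/(922.7 − 111.4) = 0.007384 per s.

0.007 per s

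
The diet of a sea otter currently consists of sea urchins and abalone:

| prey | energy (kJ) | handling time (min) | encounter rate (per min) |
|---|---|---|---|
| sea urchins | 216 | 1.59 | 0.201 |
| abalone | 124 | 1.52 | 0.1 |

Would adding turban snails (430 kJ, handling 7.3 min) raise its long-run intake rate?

Yes

Intake rate on the current diet: R = (0.201×216 + 0.1×124) / (1 + 0.201×1.59 + 0.1×1.52) = 55.82/1.472 = 37.93 kJ/min.
turban snails: E/h = 430/7.3 = 58.9 kJ/min.
58.9 > 37.93, so adding turban snails raises the average — include it.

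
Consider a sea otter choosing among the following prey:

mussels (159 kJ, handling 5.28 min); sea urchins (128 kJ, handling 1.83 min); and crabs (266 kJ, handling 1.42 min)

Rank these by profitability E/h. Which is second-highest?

sea urchins

Profitability E/h (kJ/min): mussels = 159/5.28 = 30.1, sea urchins = 128/1.83 = 69.9, crabs = 266/1.42 = 187.
Ranked: crabs > sea urchins > mussels.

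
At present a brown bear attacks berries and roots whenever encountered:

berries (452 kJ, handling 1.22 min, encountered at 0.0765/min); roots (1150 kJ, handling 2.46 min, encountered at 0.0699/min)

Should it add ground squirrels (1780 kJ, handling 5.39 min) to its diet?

Intake rate on the current diet: R = (0.0765×452 + 0.0699×1150) / (1 + 0.0765×1.22 + 0.0699×2.46) = 115/1.265 = 90.86 kJ/min.
ground squirrels: E/h = 1780/5.39 = 330.2 kJ/min.
330.2 > 90.86, so adding ground squirrels raises the average — include it.

Yes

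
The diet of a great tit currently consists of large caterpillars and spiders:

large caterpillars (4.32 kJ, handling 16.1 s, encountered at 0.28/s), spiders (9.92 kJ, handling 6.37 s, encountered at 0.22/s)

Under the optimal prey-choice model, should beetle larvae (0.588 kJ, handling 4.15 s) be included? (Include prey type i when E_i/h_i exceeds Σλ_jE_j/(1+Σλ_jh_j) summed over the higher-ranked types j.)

No

Intake rate on the current diet: R = (0.28×4.32 + 0.22×9.92) / (1 + 0.28×16.1 + 0.22×6.37) = 3.392/6.909 = 0.4909 kJ/s.
Profitability of beetle larvae: 0.588/4.15 = 0.1417 kJ/s.
Since 0.1417 < R, time spent handling beetle larvae is better spent searching.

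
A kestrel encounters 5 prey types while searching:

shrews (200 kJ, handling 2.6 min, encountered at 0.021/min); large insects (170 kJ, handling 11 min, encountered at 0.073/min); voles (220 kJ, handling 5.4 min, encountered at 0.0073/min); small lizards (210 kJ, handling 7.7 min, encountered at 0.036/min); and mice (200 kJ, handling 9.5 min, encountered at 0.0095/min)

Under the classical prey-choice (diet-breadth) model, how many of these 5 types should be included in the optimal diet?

5

Rank by E/h (kJ/min): shrews 76.9, voles 40.7, small lizards 27.3, mice 21.1, large insects 15.5. Include each in turn until the next type's E/h falls below the running intake rate.
Rate on top 1: 3.983. voles: 40.7 > 3.983 → include.
Rate on top 2: 5.307. small lizards: 27.3 > 5.307 → include.
Rate on top 3: 9.748. mice: 21.1 > 9.748 → include.
Rate on top 4: 10.45. large insects: 15.5 > 10.45 → include.
Optimal diet: shrews, voles, small lizards, mice, large insects — 5 of 5 types.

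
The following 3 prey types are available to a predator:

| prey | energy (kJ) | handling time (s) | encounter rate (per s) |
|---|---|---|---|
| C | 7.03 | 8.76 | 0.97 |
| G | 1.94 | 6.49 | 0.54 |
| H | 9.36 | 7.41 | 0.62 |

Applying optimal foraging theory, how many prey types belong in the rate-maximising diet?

Rank by E/h (kJ/s): H 1.26, C 0.803, G 0.299. Include each in turn until the next type's E/h falls below the running intake rate.
Rate on top 1: 1.037. C: 0.803 < 1.037 → exclude; stop.
Optimal diet: H — 1 of 3 types.

1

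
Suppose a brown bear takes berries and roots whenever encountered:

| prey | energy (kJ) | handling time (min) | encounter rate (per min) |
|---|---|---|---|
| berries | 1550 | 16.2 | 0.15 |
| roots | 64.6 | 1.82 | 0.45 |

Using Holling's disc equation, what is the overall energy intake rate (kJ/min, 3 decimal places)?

R = Σλ_iE_i / (1 + Σλ_ih_i)
Numerator: 0.15×1550 + 0.45×64.6 = 261.6
Denominator: 1 + 0.15×16.2 + 0.45×1.82 = 4.249
R = 261.6/4.249 = 61.56 kJ/min

61.560 kJ/min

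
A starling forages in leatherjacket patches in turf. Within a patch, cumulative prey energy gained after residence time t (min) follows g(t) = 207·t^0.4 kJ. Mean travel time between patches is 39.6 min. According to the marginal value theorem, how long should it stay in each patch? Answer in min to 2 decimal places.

26.40 min

By the marginal value theorem, leave when the instantaneous gain rate g'(t) equals the habitat-wide average g(t)/(T + t).
g'(t) = 0.4·207·t^-0.6. Setting 0.4·207·t^-0.6 = 207·t^0.4/(39.6+t) gives 0.4(39.6+t) = t, so 0.60·t = 0.4×39.6.
t* = 0.4×39.6/0.60 = 26.4 min.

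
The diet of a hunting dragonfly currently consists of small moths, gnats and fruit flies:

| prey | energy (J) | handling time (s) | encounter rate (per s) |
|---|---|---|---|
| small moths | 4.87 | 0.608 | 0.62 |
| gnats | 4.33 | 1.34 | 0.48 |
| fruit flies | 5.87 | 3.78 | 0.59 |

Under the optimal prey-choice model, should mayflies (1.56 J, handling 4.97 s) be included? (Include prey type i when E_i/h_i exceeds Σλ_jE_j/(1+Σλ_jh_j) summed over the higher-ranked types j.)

No

On small moths, gnats and fruit flies alone, R = ΣλE/(1+Σλh) = 8.561/4.25 = 2.014 J/s.
mayflies: E/h = 1.56/4.97 = 0.3139 J/s.
0.3139 < 2.014, so adding mayflies would lower the average — exclude it.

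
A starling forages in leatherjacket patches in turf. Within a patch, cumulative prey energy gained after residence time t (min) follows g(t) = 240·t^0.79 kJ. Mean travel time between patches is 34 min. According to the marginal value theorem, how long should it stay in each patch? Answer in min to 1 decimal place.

127.9 min

By the marginal value theorem, leave when the instantaneous gain rate g'(t) equals the habitat-wide average g(t)/(T + t).
g'(t) = 0.79·240·t^-0.21. Setting 0.79·240·t^-0.21 = 240·t^0.79/(34+t) gives 0.79(34+t) = t, so 0.21·t = 0.79×34.
t* = 0.79×34/0.21 = 127.9 min.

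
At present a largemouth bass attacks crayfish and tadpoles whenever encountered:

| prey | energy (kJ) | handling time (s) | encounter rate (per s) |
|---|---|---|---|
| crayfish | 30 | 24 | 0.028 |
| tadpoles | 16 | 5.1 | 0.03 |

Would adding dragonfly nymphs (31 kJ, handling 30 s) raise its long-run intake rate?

Yes

Intake rate on the current diet: R = (0.028×30 + 0.03×16) / (1 + 0.028×24 + 0.03×5.1) = 1.32/1.825 = 0.7233 kJ/s.
dragonfly nymphs: E/h = 31/30 = 1.033 kJ/s.
Since 1.033 > R, including dragonfly nymphs increases the long-run rate.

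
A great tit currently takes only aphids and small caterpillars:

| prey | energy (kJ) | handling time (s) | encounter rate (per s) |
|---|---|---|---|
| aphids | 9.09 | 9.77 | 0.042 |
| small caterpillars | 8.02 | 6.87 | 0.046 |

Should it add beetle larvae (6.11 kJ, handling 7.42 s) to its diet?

Current rate: (0.042×9.09 + 0.046×8.02)/(1 + 0.042×9.77 + 0.046×6.87) = 0.4348 kJ/s.
beetle larvae: E/h = 6.11/7.42 = 0.8235 kJ/s.
Since 0.8235 > R, including beetle larvae increases the long-run rate.

Yes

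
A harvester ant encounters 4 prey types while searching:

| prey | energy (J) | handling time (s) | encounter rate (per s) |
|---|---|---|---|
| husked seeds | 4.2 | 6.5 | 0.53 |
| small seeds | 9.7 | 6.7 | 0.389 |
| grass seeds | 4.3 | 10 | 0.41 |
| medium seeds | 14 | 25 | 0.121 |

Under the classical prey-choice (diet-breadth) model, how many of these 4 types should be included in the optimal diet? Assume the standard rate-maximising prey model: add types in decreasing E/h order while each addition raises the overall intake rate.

1

E/h in descending order: small seeds 1.45, husked seeds 0.646, medium seeds 0.56, grass seeds 0.43 J/s. The optimal diet is the largest prefix of this list for which every included type satisfies E_i/h_i > R on the types above it.
Rate on top 1: 1.046. husked seeds: 0.646 < 1.046 → exclude; stop.
Optimal diet: small seeds — 1 of 4 types.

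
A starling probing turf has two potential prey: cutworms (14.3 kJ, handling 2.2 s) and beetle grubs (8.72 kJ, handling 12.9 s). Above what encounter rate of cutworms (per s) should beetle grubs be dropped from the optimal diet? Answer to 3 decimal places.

The zero-one rule: include beetle grubs iff E₂/h₂ > λE₁/(1+λh₁). Equality gives the switch point.
λE₁h₂ = E₂ + λE₂h₁ ⇒ λ = E₂/(E₁h₂ − E₂h₁) = 8.72/(184.5 − 19.18) = 0.05276 per s.

0.053 per s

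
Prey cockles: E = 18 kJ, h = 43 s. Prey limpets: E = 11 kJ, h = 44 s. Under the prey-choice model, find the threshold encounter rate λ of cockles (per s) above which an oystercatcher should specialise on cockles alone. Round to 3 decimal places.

0.034 per s

Drop limpets once their profitability E₂/h₂ falls below the rate achievable on cockles alone: E₂/h₂ = λE₁/(1 + λh₁).
Solve for λ: λE₁h₂ = E₂(1 + λh₁) → λ(E₁h₂ − E₂h₁) = E₂ → λ = E₂/(E₁h₂ − E₂h₁).
λ = 11/(18×44 − 11×43) = 11/319 = 0.03448 per s.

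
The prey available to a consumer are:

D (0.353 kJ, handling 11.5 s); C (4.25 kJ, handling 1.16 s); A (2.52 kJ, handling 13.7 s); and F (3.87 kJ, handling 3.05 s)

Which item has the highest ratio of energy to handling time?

C

Profitability E/h (kJ/s): D = 0.353/11.5 = 0.0307, C = 4.25/1.16 = 3.66, A = 2.52/13.7 = 0.184, F = 3.87/3.05 = 1.27.
Ranked: C > F > A > D.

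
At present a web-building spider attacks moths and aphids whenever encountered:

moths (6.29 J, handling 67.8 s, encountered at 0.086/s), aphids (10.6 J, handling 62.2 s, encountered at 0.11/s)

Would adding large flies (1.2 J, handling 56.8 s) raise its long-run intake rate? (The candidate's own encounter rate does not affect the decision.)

On moths and aphids alone, R = ΣλE/(1+Σλh) = 1.707/13.67 = 0.1248 J/s.
large flies: E/h = 1.2/56.8 = 0.02113 J/s.
0.02113 < 0.1248, so adding large flies would lower the average — exclude it.

No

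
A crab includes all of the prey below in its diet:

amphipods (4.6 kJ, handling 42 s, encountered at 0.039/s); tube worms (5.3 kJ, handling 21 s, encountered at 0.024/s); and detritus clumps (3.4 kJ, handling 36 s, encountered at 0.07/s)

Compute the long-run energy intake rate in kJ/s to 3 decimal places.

Energy encountered per unit search time: 0.039×4.6 + 0.024×5.3 + 0.07×3.4 = 0.5446 kJ/s.
Handling time per unit search time: 0.039×42 + 0.024×21 + 0.07×36 = 4.662.
Rate = 0.5446/(1 + 4.662) = 0.09619 kJ/s.

0.096 kJ/s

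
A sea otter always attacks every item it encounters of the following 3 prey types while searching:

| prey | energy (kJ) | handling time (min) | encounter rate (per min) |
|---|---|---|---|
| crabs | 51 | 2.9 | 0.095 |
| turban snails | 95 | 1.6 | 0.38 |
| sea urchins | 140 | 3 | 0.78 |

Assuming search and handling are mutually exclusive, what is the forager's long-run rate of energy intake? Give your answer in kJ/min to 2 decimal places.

35.55 kJ/min

R = Σλ_iE_i / (1 + Σλ_ih_i)
Numerator: 0.095×51 + 0.38×95 + 0.78×140 = 150.1
Denominator: 1 + 0.095×2.9 + 0.38×1.6 + 0.78×3 = 4.223
R = 150.1/4.223 = 35.55 kJ/min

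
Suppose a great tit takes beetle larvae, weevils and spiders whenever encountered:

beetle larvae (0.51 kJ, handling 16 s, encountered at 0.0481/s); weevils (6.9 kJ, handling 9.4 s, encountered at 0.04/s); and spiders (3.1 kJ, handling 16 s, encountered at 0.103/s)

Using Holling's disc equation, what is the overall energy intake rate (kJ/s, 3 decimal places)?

0.163 kJ/s

R = (0.0481×0.51 + 0.04×6.9 + 0.103×3.1) / (1 + 0.0481×16 + 0.04×9.4 + 0.103×16) = 0.6198/3.794 = 0.1634 kJ/s.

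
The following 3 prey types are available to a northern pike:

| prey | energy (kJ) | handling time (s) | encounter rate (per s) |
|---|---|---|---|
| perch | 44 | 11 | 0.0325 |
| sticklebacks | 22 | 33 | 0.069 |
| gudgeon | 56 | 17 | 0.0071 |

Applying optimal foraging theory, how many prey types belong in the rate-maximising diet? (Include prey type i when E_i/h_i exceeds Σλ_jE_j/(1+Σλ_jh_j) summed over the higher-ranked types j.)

2

E/h in descending order: perch 4, gudgeon 3.29, sticklebacks 0.667 kJ/s. The optimal diet is the largest prefix of this list for which every included type satisfies E_i/h_i > R on the types above it.
Rate on top 1: 1.053. gudgeon: 3.29 > 1.053 → include.
Rate on top 2: 1.236. sticklebacks: 0.667 < 1.236 → exclude; stop.
Optimal diet: perch, gudgeon — 2 of 3 types.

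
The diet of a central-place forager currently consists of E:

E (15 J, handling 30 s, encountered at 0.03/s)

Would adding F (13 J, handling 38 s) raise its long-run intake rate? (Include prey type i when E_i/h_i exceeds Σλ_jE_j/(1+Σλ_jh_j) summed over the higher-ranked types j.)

On E alone, R = ΣλE/(1+Σλh) = 0.45/1.9 = 0.2368 J/s.
Profitability of F: 13/38 = 0.3421 J/s.
Since 0.3421 > R, including F increases the long-run rate.

Yes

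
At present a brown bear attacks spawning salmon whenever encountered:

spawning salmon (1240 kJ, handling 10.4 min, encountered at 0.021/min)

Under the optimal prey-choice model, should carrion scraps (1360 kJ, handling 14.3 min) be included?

Intake rate on the current diet: R = (0.021×1240) / (1 + 0.021×10.4) = 26.04/1.218 = 21.37 kJ/min.
Profitability of carrion scraps: 1360/14.3 = 95.1 kJ/min.
Since 95.1 > R, including carrion scraps increases the long-run rate.

Yes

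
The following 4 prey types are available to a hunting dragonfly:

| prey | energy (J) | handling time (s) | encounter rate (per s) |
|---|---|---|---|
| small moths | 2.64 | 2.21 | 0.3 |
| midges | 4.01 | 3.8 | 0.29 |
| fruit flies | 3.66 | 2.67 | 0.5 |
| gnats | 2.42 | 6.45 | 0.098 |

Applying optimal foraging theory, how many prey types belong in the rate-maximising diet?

3

Rank by E/h (J/s): fruit flies 1.37, small moths 1.19, midges 1.06, gnats 0.375. Include each in turn until the next type's E/h falls below the running intake rate.
Rate on top 1: 0.7837. small moths: 1.19 > 0.7837 → include.
Rate on top 2: 0.8746. midges: 1.06 > 0.8746 → include.
Rate on top 3: 0.9231. gnats: 0.375 < 0.9231 → exclude; stop.
Optimal diet: fruit flies, small moths, midges — 3 of 4 types.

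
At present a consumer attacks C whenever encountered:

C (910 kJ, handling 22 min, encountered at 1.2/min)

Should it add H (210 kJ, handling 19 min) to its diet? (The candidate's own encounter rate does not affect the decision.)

Current rate: (1.2×910)/(1 + 1.2×22) = 39.85 kJ/min.
Profitability of H: 210/19 = 11.05 kJ/min.
11.05 < 39.85, so adding H would lower the average — exclude it.

No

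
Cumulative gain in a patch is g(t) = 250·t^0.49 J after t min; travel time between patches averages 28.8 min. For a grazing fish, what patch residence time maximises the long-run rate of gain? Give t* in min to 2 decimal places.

By the marginal value theorem, leave when the instantaneous gain rate g'(t) equals the habitat-wide average g(t)/(T + t).
g'(t) = 0.49·250·t^-0.51. Setting 0.49·250·t^-0.51 = 250·t^0.49/(28.8+t) gives 0.49(28.8+t) = t, so 0.51·t = 0.49×28.8.
t* = 0.49×28.8/0.51 = 27.67 min.

27.67 min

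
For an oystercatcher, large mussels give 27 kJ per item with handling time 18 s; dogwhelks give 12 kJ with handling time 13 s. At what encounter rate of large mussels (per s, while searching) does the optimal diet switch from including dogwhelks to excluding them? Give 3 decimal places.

At the threshold, the rate on large mussels alone equals the profitability of dogwhelks: λ·27/(1 + λ·18) = 12/13 = 0.9231.
Rearranging, λ(27 − 0.9231×18) = 0.9231, so λ = 0.9231/10.38 = 0.08889 per s.

0.089 per s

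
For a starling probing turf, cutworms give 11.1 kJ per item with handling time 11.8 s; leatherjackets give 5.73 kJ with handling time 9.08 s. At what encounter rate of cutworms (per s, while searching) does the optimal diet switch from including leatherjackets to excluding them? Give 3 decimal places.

Drop leatherjackets once their profitability E₂/h₂ falls below the rate achievable on cutworms alone: E₂/h₂ = λE₁/(1 + λh₁).
Solve for λ: λE₁h₂ = E₂(1 + λh₁) → λ(E₁h₂ − E₂h₁) = E₂ → λ = E₂/(E₁h₂ − E₂h₁).
λ = 5.73/(11.1×9.08 − 5.73×11.8) = 5.73/33.17 = 0.1727 per s.

0.173 per s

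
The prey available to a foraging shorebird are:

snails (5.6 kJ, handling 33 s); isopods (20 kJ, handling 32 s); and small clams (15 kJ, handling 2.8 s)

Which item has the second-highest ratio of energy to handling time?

isopods

In descending order of E/h:
small clams: 15/2.8 = 5.36 kJ/s
isopods: 20/32 = 0.625 kJ/s
snails: 5.6/33 = 0.17 kJ/s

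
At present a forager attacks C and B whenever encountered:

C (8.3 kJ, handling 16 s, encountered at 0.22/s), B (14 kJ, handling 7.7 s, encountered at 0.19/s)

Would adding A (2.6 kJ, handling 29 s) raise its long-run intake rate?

On C and B alone, R = ΣλE/(1+Σλh) = 4.486/5.983 = 0.7498 kJ/s.
A: E/h = 2.6/29 = 0.08966 kJ/s.
0.08966 < 0.7498, so adding A would lower the average — exclude it.

No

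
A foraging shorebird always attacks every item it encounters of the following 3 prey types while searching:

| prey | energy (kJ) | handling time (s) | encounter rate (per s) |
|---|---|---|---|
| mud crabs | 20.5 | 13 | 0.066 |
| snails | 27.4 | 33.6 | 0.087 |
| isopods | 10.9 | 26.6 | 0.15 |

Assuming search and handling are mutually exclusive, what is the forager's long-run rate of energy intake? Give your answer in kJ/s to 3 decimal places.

0.612 kJ/s

Energy encountered per unit search time: 0.066×20.5 + 0.087×27.4 + 0.15×10.9 = 5.372 kJ/s.
Handling time per unit search time: 0.066×13 + 0.087×33.6 + 0.15×26.6 = 7.771.
Rate = 5.372/(1 + 7.771) = 0.6124 kJ/s.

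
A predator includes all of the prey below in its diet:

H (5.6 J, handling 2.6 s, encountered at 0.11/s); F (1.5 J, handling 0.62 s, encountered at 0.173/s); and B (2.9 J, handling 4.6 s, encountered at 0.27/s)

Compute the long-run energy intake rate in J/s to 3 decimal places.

0.629 J/s

R = Σλ_iE_i / (1 + Σλ_ih_i)
Numerator: 0.11×5.6 + 0.173×1.5 + 0.27×2.9 = 1.659
Denominator: 1 + 0.11×2.6 + 0.173×0.62 + 0.27×4.6 = 2.635
R = 1.659/2.635 = 0.6293 J/s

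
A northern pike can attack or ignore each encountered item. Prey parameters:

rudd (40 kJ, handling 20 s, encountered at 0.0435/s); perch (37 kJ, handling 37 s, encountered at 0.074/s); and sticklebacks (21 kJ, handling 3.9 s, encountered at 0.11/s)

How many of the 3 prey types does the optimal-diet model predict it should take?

2

Rank by E/h (kJ/s): sticklebacks 5.38, rudd 2, perch 1. Include each in turn until the next type's E/h falls below the running intake rate.
Rate on top 1: 1.617. rudd: 2 > 1.617 → include.
Rate on top 2: 1.762. perch: 1 < 1.762 → exclude; stop.
Optimal diet: sticklebacks, rudd — 2 of 3 types.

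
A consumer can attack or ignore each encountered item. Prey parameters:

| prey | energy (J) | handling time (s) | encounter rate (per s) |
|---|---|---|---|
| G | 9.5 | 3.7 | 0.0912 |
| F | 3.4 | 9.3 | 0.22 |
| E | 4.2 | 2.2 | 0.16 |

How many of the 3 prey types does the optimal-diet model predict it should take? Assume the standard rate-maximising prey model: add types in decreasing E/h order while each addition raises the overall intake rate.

2

E/h in descending order: G 2.57, E 1.91, F 0.366 J/s. The optimal diet is the largest prefix of this list for which every included type satisfies E_i/h_i > R on the types above it.
Rate on top 1: 0.6478. E: 1.91 > 0.6478 → include.
Rate on top 2: 0.9106. F: 0.366 < 0.9106 → exclude; stop.
Optimal diet: G, E — 2 of 3 types.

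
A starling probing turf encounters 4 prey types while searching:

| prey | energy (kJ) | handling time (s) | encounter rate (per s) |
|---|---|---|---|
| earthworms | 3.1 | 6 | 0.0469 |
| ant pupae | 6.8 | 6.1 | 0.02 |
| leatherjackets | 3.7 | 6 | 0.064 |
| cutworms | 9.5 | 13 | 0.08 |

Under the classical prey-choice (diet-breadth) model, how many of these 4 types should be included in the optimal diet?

Rank by E/h (kJ/s): ant pupae 1.11, cutworms 0.731, leatherjackets 0.617, earthworms 0.517. Include each in turn until the next type's E/h falls below the running intake rate.
Rate on top 1: 0.1212. cutworms: 0.731 > 0.1212 → include.
Rate on top 2: 0.4144. leatherjackets: 0.617 > 0.4144 → include.
Rate on top 3: 0.4449. earthworms: 0.517 > 0.4449 → include.
Optimal diet: ant pupae, cutworms, leatherjackets, earthworms — 4 of 4 types.

4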